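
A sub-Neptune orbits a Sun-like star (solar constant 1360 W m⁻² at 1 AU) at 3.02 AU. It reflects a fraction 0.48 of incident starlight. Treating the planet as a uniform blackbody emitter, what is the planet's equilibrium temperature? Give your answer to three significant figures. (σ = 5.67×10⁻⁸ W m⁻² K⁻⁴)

Flux at 3.02 AU: S = 1360/3.02² = 149 W m⁻².
Energy balance: absorbed = emitted ⇒ πR²·S(1−A) = 4πR²·σT_eq⁴, so T_eq⁴ = S(1−A)/(4σ).
T_eq = [149 × 0.52 / (4 × 5.67×10⁻⁸)]^(1/4) = (3.42×10⁸)^(1/4) = 136 K.

T_eq ≈ 136 K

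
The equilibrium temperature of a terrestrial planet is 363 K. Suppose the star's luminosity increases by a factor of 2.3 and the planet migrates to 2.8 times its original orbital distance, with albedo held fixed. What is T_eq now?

T_eq ∝ L^(1/4) · d^(−1/2).
T′ = 363 × 2.3^(1/4) / 2.8^(1/2) = 267 K.

T_eq ≈ 267 K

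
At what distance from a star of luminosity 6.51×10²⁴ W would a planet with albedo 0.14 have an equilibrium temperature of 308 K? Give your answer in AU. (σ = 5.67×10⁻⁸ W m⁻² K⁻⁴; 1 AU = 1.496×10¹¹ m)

From T_eq⁴ = L(1−A)/(16πσd²): d = √[L(1−A)/(16πσT_eq⁴)].
d = √[6.51×10²⁴ × 0.86 / (16π × 5.67×10⁻⁸ × (308)⁴)] = 1.48×10¹⁰ m = 0.0988 AU.

d ≈ 0.0988 AU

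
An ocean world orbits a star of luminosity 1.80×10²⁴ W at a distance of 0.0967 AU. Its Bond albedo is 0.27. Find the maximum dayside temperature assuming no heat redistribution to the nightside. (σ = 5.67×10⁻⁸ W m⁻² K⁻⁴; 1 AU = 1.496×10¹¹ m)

T_ss ≈ 306 K

d = 0.0967 AU = 1.45×10¹⁰ m.
Flux: S = L/(4πd²) = 1.80×10²⁴/(4π×(1.45×10¹⁰)²) = 684 W m⁻².
With no redistribution each surface element balances locally: S(1−A) = σT⁴.
T = [684 × 0.73 / 5.67×10⁻⁸]^(1/4) = (8.81×10⁹)^(1/4) = 306 K.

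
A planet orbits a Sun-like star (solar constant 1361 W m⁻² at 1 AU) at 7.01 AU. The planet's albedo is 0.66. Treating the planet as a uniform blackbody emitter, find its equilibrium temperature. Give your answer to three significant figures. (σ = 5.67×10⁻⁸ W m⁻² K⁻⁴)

T_eq ≈ 80.3 K

Flux at 7.01 AU: S = 1361/7.01² = 27.7 W m⁻².
Energy balance: absorbed = emitted ⇒ πR²·S(1−A) = 4πR²·σT_eq⁴, so T_eq⁴ = S(1−A)/(4σ).
T_eq = [27.7 × 0.34 / (4 × 5.67×10⁻⁸)]^(1/4) = (4.15×10⁷)^(1/4) = 80.3 K.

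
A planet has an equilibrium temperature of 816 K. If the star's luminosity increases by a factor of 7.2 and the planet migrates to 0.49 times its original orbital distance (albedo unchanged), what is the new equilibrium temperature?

T_eq ≈ 1910 K

T_eq ∝ L^(1/4) · d^(−1/2).
T′ = 816 × 7.2^(1/4) / 0.49^(1/2) = 1910 K.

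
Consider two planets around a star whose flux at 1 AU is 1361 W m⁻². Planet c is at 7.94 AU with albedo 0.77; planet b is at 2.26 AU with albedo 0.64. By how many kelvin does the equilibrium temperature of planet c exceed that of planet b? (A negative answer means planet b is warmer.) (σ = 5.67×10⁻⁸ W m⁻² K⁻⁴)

ΔT ≈ -75.0 K

T_eq = [S₀(1−A)/(4σd²)]^(1/4), so T ∝ (1−A)^(1/4) / √d.
T₁ = [1361×0.23/(4×5.67×10⁻⁸×7.94²)]^(1/4) = 68.40 K.
T₂ = [1361×0.36/(4×5.67×10⁻⁸×2.26²)]^(1/4) = 143.41 K.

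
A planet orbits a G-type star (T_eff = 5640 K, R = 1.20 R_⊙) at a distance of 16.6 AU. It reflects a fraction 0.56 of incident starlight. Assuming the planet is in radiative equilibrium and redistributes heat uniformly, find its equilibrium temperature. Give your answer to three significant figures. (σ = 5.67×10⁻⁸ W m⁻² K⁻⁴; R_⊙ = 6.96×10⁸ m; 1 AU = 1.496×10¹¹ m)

R_⋆ = 1.20 × 6.96×10⁸ = 8.35×10⁸ m.
d = 16.6 AU = 2.48×10¹² m.
L = 4πR_⋆²σT_⋆⁴ = 4π(8.35×10⁸)² × 5.67×10⁻⁸ × (5640)⁴ = 5.03×10²⁶ W.
S = L/(4πd²) = 6.49 W m⁻².
Energy balance: absorbed = emitted ⇒ πR²·S(1−A) = 4πR²·σT_eq⁴, so T_eq⁴ = S(1−A)/(4σ).
T_eq = [6.49 × 0.44 / (4 × 5.67×10⁻⁸)]^(1/4) = (1.26×10⁷)^(1/4) = 59.6 K.

T_eq ≈ 59.6 K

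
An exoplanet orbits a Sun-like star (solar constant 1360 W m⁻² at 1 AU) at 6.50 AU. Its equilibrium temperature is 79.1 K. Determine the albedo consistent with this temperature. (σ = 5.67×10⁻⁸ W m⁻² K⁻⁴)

A ≈ 0.72

Flux at 6.50 AU: S = 1360/6.50² = 32.2 W m⁻².
From T_eq⁴ = S(1−A)/(4σ): 1−A = 4σT_eq⁴/S.
1−A = 4 × 5.67×10⁻⁸ × (79.1)⁴ / 32.2 = 0.276.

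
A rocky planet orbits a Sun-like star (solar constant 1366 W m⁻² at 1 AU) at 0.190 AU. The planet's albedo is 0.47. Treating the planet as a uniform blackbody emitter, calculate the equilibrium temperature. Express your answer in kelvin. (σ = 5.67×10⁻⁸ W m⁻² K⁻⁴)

Flux at 0.190 AU: S = 1366/0.190² = 3.78×10⁴ W m⁻².
Energy balance: absorbed = emitted ⇒ πR²·S(1−A) = 4πR²·σT_eq⁴, so T_eq⁴ = S(1−A)/(4σ).
T_eq = [3.78×10⁴ × 0.53 / (4 × 5.67×10⁻⁸)]^(1/4) = (8.84×10¹⁰)^(1/4) = 545 K.

T_eq ≈ 545 K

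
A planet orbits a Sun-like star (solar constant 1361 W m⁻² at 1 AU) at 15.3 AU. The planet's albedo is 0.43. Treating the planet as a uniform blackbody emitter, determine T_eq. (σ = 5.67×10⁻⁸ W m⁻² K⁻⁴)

T_eq ≈ 61.8 K

Flux at 15.3 AU: S = 1361/15.3² = 5.81 W m⁻².
Energy balance: absorbed = emitted ⇒ πR²·S(1−A) = 4πR²·σT_eq⁴, so T_eq⁴ = S(1−A)/(4σ).
T_eq = [5.81 × 0.57 / (4 × 5.67×10⁻⁸)]^(1/4) = (1.46×10⁷)^(1/4) = 61.8 K.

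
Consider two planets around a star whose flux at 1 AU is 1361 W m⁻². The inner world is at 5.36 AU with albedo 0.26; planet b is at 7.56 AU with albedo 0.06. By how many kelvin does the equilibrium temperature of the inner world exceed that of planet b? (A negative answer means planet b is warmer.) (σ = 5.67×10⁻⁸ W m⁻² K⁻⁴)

T_eq = [S₀(1−A)/(4σd²)]^(1/4), so T ∝ (1−A)^(1/4) / √d.
T₁ = [1361×0.74/(4×5.67×10⁻⁸×5.36²)]^(1/4) = 111.50 K.
T₂ = [1361×0.94/(4×5.67×10⁻⁸×7.56²)]^(1/4) = 99.67 K.

ΔT ≈ 11.8 K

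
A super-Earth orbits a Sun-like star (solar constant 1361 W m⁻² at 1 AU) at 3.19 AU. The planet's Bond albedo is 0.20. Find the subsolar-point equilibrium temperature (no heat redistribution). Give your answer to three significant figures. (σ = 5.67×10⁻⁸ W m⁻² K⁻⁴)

Flux at 3.19 AU: S = 1361/3.19² = 134 W m⁻².
At the subsolar point the surface absorbs S(1−A) and emits σT⁴ per unit area — no factor of 4, since only the local patch is in balance.
T = [134 × 0.80 / 5.67×10⁻⁸]^(1/4) = (1.89×10⁹)^(1/4) = 208 K.

T_ss ≈ 208 K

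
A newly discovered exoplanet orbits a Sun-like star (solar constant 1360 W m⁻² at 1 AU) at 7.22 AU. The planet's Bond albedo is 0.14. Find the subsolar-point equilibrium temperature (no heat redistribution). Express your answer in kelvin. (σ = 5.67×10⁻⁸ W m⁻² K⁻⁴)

Flux at 7.22 AU: S = 1360/7.22² = 26.1 W m⁻².
At the subsolar point the surface absorbs S(1−A) and emits σT⁴ per unit area — no factor of 4, since only the local patch is in balance.
T = [26.1 × 0.86 / 5.67×10⁻⁸]^(1/4) = (3.96×10⁸)^(1/4) = 141 K.

T_ss ≈ 141 K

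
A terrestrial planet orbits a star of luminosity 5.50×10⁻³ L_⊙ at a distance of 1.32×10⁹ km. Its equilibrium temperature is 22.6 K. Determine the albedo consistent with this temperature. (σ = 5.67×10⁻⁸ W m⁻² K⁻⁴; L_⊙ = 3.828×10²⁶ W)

A ≈ 0.38

d = 1.32×10⁹ km = 1.32×10¹² m.
L = 5.50×10⁻³ × 3.828×10²⁶ = 2.11×10²⁴ W.
Flux: S = L/(4πd²) = 2.11×10²⁴/(4π×(1.32×10¹²)²) = 0.0962 W m⁻².
From T_eq⁴ = S(1−A)/(4σ): 1−A = 4σT_eq⁴/S.
1−A = 4 × 5.67×10⁻⁸ × (22.6)⁴ / 0.0962 = 0.615.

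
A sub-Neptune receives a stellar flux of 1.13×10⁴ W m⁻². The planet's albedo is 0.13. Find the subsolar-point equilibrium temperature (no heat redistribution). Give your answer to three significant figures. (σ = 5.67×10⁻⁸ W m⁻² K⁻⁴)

At the subsolar point the surface absorbs S(1−A) and emits σT⁴ per unit area — no factor of 4, since only the local patch is in balance.
T = [1.13×10⁴ × 0.87 / 5.67×10⁻⁸]^(1/4) = (1.73×10¹¹)^(1/4) = 645 K.

T_ss ≈ 645 K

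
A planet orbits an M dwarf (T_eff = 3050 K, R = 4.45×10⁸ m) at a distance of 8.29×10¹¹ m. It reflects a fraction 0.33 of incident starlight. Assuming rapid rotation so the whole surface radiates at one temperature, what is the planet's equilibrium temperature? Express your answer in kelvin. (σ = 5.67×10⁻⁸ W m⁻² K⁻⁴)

T_eq ≈ 45.2 K

L = 4πR_⋆²σT_⋆⁴ = 4π(4.45×10⁸)² × 5.67×10⁻⁸ × (3050)⁴ = 1.22×10²⁵ W.
S = L/(4πd²) = 1.41 W m⁻².
Energy balance: absorbed = emitted ⇒ πR²·S(1−A) = 4πR²·σT_eq⁴, so T_eq⁴ = S(1−A)/(4σ).
T_eq = [1.41 × 0.67 / (4 × 5.67×10⁻⁸)]^(1/4) = (4.18×10⁶)^(1/4) = 45.2 K.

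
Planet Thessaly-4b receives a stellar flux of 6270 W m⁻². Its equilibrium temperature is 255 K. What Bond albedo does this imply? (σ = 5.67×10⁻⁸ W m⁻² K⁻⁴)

From T_eq⁴ = S(1−A)/(4σ): 1−A = 4σT_eq⁴/S.
1−A = 4 × 5.67×10⁻⁸ × (255)⁴ / 6270 = 0.153.

A ≈ 0.85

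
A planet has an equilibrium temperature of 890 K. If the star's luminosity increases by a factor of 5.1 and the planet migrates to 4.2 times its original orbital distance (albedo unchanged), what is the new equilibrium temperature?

T_eq ∝ L^(1/4) · d^(−1/2).
T′ = 890 × 5.1^(1/4) / 4.2^(1/2) = 653 K.

T_eq ≈ 653 K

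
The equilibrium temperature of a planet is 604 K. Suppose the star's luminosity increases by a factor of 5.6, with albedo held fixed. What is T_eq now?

T_eq ≈ 929 K

T_eq ∝ L^(1/4) · d^(−1/2).
T′ = 604 × 5.6^(1/4) = 929 K.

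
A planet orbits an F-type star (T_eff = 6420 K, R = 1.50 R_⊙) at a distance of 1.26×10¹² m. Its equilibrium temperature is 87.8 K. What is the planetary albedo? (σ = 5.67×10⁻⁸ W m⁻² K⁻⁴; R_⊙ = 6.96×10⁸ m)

A ≈ 0.80

R_⋆ = 1.50 × 6.96×10⁸ = 1.04×10⁹ m.
L = 4πR_⋆²σT_⋆⁴ = 4π(1.04×10⁹)² × 5.67×10⁻⁸ × (6420)⁴ = 1.32×10²⁷ W.
S = L/(4πd²) = 66.1 W m⁻².
From T_eq⁴ = S(1−A)/(4σ): 1−A = 4σT_eq⁴/S.
1−A = 4 × 5.67×10⁻⁸ × (87.8)⁴ / 66.1 = 0.204.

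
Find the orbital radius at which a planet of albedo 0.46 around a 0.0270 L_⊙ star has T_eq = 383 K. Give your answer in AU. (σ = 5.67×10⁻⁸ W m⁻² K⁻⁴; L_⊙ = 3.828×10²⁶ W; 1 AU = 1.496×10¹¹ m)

L = 0.0270 × 3.828×10²⁶ = 1.03×10²⁵ W.
From T_eq⁴ = L(1−A)/(16πσd²): d = √[L(1−A)/(16πσT_eq⁴)].
d = √[1.03×10²⁵ × 0.54 / (16π × 5.67×10⁻⁸ × (383)⁴)] = 9.54×10⁹ m = 0.0638 AU.

d ≈ 0.0638 AU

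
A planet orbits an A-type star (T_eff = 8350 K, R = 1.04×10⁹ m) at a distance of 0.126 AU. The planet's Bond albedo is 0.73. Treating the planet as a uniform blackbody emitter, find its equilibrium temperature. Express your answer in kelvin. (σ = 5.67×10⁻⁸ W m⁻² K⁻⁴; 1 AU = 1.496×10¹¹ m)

d = 0.126 AU = 1.88×10¹⁰ m.
L = 4πR_⋆²σT_⋆⁴ = 4π(1.04×10⁹)² × 5.67×10⁻⁸ × (8350)⁴ = 3.75×10²⁷ W.
S = L/(4πd²) = 8.39×10⁵ W m⁻².
Energy balance: absorbed = emitted ⇒ πR²·S(1−A) = 4πR²·σT_eq⁴, so T_eq⁴ = S(1−A)/(4σ).
T_eq = [8.39×10⁵ × 0.27 / (4 × 5.67×10⁻⁸)]^(1/4) = (9.99×10¹¹)^(1/4) = 1000 K.

T_eq ≈ 1000 K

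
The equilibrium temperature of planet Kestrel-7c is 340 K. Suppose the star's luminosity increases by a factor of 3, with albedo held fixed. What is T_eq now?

T_eq ≈ 447 K

T_eq ∝ L^(1/4) · d^(−1/2).
T′ = 340 × 3^(1/4) = 447 K.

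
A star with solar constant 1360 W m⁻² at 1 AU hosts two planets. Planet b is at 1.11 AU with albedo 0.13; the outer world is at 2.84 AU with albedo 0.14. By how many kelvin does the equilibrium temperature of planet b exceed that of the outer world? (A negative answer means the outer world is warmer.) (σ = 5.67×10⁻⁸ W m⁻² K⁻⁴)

ΔT ≈ 96.1 K

T_eq = [S₀(1−A)/(4σd²)]^(1/4), so T ∝ (1−A)^(1/4) / √d.
T₁ = [1360×0.87/(4×5.67×10⁻⁸×1.11²)]^(1/4) = 255.09 K.
T₂ = [1360×0.86/(4×5.67×10⁻⁸×2.84²)]^(1/4) = 159.02 K.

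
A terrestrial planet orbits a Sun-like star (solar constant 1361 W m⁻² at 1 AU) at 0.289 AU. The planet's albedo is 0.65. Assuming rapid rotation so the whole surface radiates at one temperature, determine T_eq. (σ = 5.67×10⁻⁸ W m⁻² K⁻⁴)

Flux at 0.289 AU: S = 1361/0.289² = 1.63×10⁴ W m⁻².
Energy balance: absorbed = emitted ⇒ πR²·S(1−A) = 4πR²·σT_eq⁴, so T_eq⁴ = S(1−A)/(4σ).
T_eq = [1.63×10⁴ × 0.35 / (4 × 5.67×10⁻⁸)]^(1/4) = (2.51×10¹⁰)^(1/4) = 398 K.

T_eq ≈ 398 K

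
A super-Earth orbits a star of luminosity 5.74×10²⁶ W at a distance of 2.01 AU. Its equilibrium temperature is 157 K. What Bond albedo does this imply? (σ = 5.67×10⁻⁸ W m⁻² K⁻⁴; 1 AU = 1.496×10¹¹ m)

d = 2.01 AU = 3.01×10¹¹ m.
Flux: S = L/(4πd²) = 5.74×10²⁶/(4π×(3.01×10¹¹)²) = 505 W m⁻².
From T_eq⁴ = S(1−A)/(4σ): 1−A = 4σT_eq⁴/S.
1−A = 4 × 5.67×10⁻⁸ × (157)⁴ / 505 = 0.273.

A ≈ 0.73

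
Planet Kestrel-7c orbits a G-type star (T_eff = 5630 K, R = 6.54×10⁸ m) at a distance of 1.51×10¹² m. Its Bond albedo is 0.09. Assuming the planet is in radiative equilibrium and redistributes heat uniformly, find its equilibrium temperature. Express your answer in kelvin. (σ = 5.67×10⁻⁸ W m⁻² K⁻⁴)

L = 4πR_⋆²σT_⋆⁴ = 4π(6.54×10⁸)² × 5.67×10⁻⁸ × (5630)⁴ = 3.06×10²⁶ W.
S = L/(4πd²) = 10.7 W m⁻².
Energy balance: absorbed = emitted ⇒ πR²·S(1−A) = 4πR²·σT_eq⁴, so T_eq⁴ = S(1−A)/(4σ).
T_eq = [10.7 × 0.91 / (4 × 5.67×10⁻⁸)]^(1/4) = (4.29×10⁷)^(1/4) = 80.9 K.

T_eq ≈ 80.9 K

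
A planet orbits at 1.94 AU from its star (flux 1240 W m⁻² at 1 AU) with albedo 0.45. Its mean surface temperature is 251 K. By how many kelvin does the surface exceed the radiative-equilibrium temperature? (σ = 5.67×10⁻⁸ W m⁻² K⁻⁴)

ΔT ≈ 82.9 K

S = 1240/1.94² = 329.5 W m⁻².
T_eq = [S(1−A)/(4σ)]^(1/4) = [329.5×0.55/(4×5.67×10⁻⁸)]^(1/4) = 168.1 K.
ΔT = T_surf − T_eq = 251 − 168.1.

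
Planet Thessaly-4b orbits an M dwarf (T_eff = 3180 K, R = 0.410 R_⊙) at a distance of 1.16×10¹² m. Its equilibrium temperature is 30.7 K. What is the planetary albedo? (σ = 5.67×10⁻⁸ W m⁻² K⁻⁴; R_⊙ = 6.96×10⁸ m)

A ≈ 0.43

R_⋆ = 0.410 × 6.96×10⁸ = 2.85×10⁸ m.
L = 4πR_⋆²σT_⋆⁴ = 4π(2.85×10⁸)² × 5.67×10⁻⁸ × (3180)⁴ = 5.93×10²⁴ W.
S = L/(4πd²) = 0.351 W m⁻².
From T_eq⁴ = S(1−A)/(4σ): 1−A = 4σT_eq⁴/S.
1−A = 4 × 5.67×10⁻⁸ × (30.7)⁴ / 0.351 = 0.574.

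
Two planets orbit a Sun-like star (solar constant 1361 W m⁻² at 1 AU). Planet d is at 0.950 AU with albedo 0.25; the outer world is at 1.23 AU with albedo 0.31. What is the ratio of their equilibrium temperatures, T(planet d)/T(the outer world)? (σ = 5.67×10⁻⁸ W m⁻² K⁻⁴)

T_eq = [S₀(1−A)/(4σd²)]^(1/4), so T ∝ (1−A)^(1/4) / √d.
T₁ = [1361×0.75/(4×5.67×10⁻⁸×0.950²)]^(1/4) = 265.74 K.
T₂ = [1361×0.69/(4×5.67×10⁻⁸×1.23²)]^(1/4) = 228.72 K.

T₁/T₂ ≈ 1.162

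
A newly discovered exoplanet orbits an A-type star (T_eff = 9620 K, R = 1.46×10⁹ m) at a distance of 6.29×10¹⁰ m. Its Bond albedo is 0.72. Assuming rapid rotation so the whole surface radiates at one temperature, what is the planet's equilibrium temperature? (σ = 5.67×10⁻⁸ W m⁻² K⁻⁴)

L = 4πR_⋆²σT_⋆⁴ = 4π(1.46×10⁹)² × 5.67×10⁻⁸ × (9620)⁴ = 1.30×10²⁸ W.
S = L/(4πd²) = 2.62×10⁵ W m⁻².
Energy balance: absorbed = emitted ⇒ πR²·S(1−A) = 4πR²·σT_eq⁴, so T_eq⁴ = S(1−A)/(4σ).
T_eq = [2.62×10⁵ × 0.28 / (4 × 5.67×10⁻⁸)]^(1/4) = (3.23×10¹¹)^(1/4) = 754 K.

T_eq ≈ 754 K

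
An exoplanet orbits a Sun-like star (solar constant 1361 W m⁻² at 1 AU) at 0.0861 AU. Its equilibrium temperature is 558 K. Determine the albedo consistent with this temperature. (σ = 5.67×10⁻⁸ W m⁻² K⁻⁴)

A ≈ 0.88

Flux at 0.0861 AU: S = 1361/0.0861² = 1.84×10⁵ W m⁻².
From T_eq⁴ = S(1−A)/(4σ): 1−A = 4σT_eq⁴/S.
1−A = 4 × 5.67×10⁻⁸ × (558)⁴ / 1.84×10⁵ = 0.120.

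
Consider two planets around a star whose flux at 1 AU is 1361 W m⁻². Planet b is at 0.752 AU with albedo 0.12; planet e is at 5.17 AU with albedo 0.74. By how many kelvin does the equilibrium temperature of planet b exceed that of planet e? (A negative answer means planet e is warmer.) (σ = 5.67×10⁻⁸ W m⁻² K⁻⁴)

ΔT ≈ 223.5 K

T_eq = [S₀(1−A)/(4σd²)]^(1/4), so T ∝ (1−A)^(1/4) / √d.
T₁ = [1361×0.88/(4×5.67×10⁻⁸×0.752²)]^(1/4) = 310.86 K.
T₂ = [1361×0.26/(4×5.67×10⁻⁸×5.17²)]^(1/4) = 87.41 K.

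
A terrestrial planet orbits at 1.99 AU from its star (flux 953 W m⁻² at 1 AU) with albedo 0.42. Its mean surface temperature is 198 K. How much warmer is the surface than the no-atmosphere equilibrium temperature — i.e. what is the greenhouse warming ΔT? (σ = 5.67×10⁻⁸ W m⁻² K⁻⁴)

ΔT ≈ 40.5 K

S = 953/1.99² = 240.7 W m⁻².
T_eq = [S(1−A)/(4σ)]^(1/4) = [240.7×0.58/(4×5.67×10⁻⁸)]^(1/4) = 157.5 K.
ΔT = T_surf − T_eq = 198 − 157.5.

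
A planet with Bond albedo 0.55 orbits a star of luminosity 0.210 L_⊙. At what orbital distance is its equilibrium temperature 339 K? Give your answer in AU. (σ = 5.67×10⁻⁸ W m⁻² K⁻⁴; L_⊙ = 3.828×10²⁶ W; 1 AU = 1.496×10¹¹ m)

d ≈ 0.207 AU

L = 0.210 × 3.828×10²⁶ = 8.04×10²⁵ W.
From T_eq⁴ = L(1−A)/(16πσd²): d = √[L(1−A)/(16πσT_eq⁴)].
d = √[8.04×10²⁵ × 0.45 / (16π × 5.67×10⁻⁸ × (339)⁴)] = 3.10×10¹⁰ m = 0.207 AU.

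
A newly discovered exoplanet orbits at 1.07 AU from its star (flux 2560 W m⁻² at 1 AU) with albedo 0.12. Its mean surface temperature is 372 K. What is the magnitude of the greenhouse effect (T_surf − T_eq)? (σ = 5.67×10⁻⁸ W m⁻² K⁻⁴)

ΔT ≈ 66.8 K

S = 2560/1.07² = 2236 W m⁻².
T_eq = [S(1−A)/(4σ)]^(1/4) = [2236×0.88/(4×5.67×10⁻⁸)]^(1/4) = 305.2 K.
ΔT = T_surf − T_eq = 372 − 305.2.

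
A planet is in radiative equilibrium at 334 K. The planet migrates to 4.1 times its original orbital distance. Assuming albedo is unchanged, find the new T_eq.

T_eq ∝ L^(1/4) · d^(−1/2).
T′ = 334 / 4.1^(1/2) = 165 K.

T_eq ≈ 165 K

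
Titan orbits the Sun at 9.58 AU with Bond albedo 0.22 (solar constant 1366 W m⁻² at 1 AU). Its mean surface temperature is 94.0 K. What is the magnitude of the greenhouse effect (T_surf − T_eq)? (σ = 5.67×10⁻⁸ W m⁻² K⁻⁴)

S = 1366/9.58² = 14.88 W m⁻².
T_eq = [S(1−A)/(4σ)]^(1/4) = [14.88×0.78/(4×5.67×10⁻⁸)]^(1/4) = 84.6 K.
ΔT = T_surf − T_eq = 94 − 84.6.

ΔT ≈ 9.4 K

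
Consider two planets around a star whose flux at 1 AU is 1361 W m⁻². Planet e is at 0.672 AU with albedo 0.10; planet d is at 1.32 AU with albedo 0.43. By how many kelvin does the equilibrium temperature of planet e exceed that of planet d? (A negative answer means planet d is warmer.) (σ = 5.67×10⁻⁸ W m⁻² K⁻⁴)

ΔT ≈ 120.2 K

T_eq = [S₀(1−A)/(4σd²)]^(1/4), so T ∝ (1−A)^(1/4) / √d.
T₁ = [1361×0.90/(4×5.67×10⁻⁸×0.672²)]^(1/4) = 330.70 K.
T₂ = [1361×0.57/(4×5.67×10⁻⁸×1.32²)]^(1/4) = 210.49 K.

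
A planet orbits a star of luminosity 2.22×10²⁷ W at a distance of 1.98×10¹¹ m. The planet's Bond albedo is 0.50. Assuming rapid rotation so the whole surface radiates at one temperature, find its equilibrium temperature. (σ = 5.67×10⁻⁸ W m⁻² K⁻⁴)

T_eq ≈ 316 K

Flux: S = L/(4πd²) = 2.22×10²⁷/(4π×(1.98×10¹¹)²) = 4510 W m⁻².
Energy balance: absorbed = emitted ⇒ πR²·S(1−A) = 4πR²·σT_eq⁴, so T_eq⁴ = S(1−A)/(4σ).
T_eq = [4510 × 0.50 / (4 × 5.67×10⁻⁸)]^(1/4) = (9.93×10⁹)^(1/4) = 316 K.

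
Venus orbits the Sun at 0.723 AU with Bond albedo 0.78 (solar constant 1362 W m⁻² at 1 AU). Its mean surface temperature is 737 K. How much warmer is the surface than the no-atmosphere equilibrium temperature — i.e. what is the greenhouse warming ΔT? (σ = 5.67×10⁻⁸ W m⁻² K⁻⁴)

S = 1362/0.723² = 2606 W m⁻².
T_eq = [S(1−A)/(4σ)]^(1/4) = [2606×0.22/(4×5.67×10⁻⁸)]^(1/4) = 224.2 K.
ΔT = T_surf − T_eq = 737 − 224.2.

ΔT ≈ 512.8 K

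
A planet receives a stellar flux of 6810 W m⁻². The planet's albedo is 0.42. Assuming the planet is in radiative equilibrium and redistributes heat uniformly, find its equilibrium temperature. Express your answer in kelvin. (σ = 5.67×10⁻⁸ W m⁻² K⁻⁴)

T_eq ≈ 363 K

Energy balance: absorbed = emitted ⇒ πR²·S(1−A) = 4πR²·σT_eq⁴, so T_eq⁴ = S(1−A)/(4σ).
T_eq = [6810 × 0.58 / (4 × 5.67×10⁻⁸)]^(1/4) = (1.74×10¹⁰)^(1/4) = 363 K.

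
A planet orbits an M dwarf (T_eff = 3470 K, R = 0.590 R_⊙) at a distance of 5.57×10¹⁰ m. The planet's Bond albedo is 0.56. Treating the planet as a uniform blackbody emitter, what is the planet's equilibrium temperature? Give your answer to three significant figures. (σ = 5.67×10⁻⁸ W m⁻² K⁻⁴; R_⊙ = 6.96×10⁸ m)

R_⋆ = 0.590 × 6.96×10⁸ = 4.11×10⁸ m.
L = 4πR_⋆²σT_⋆⁴ = 4π(4.11×10⁸)² × 5.67×10⁻⁸ × (3470)⁴ = 1.74×10²⁵ W.
S = L/(4πd²) = 447 W m⁻².
Energy balance: absorbed = emitted ⇒ πR²·S(1−A) = 4πR²·σT_eq⁴, so T_eq⁴ = S(1−A)/(4σ).
T_eq = [447 × 0.44 / (4 × 5.67×10⁻⁸)]^(1/4) = (8.67×10⁸)^(1/4) = 172 K.

T_eq ≈ 172 K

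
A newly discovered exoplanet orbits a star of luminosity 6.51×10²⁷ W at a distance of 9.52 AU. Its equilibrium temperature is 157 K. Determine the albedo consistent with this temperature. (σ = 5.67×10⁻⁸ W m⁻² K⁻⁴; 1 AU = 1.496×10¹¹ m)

d = 9.52 AU = 1.42×10¹² m.
Flux: S = L/(4πd²) = 6.51×10²⁷/(4π×(1.42×10¹²)²) = 255 W m⁻².
From T_eq⁴ = S(1−A)/(4σ): 1−A = 4σT_eq⁴/S.
1−A = 4 × 5.67×10⁻⁸ × (157)⁴ / 255 = 0.540.

A ≈ 0.46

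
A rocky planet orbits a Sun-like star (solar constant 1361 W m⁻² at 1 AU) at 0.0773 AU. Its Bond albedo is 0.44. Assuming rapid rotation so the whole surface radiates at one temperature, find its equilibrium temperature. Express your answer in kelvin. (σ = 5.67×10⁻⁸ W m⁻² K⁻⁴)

T_eq ≈ 866 K

Flux at 0.0773 AU: S = 1361/0.0773² = 2.28×10⁵ W m⁻².
Energy balance: absorbed = emitted ⇒ πR²·S(1−A) = 4πR²·σT_eq⁴, so T_eq⁴ = S(1−A)/(4σ).
T_eq = [2.28×10⁵ × 0.56 / (4 × 5.67×10⁻⁸)]^(1/4) = (5.62×10¹¹)^(1/4) = 866 K.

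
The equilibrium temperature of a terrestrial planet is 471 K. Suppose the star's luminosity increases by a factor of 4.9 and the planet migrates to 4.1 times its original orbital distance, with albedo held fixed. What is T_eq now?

T_eq ∝ L^(1/4) · d^(−1/2).
T′ = 471 × 4.9^(1/4) / 4.1^(1/2) = 346 K.

T_eq ≈ 346 K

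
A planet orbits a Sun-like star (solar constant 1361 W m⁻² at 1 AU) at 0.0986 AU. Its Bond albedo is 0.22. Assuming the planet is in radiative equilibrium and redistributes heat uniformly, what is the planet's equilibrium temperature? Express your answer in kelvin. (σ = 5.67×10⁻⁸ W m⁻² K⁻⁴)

Flux at 0.0986 AU: S = 1361/0.0986² = 1.40×10⁵ W m⁻².
Energy balance: absorbed = emitted ⇒ πR²·S(1−A) = 4πR²·σT_eq⁴, so T_eq⁴ = S(1−A)/(4σ).
T_eq = [1.40×10⁵ × 0.78 / (4 × 5.67×10⁻⁸)]^(1/4) = (4.81×10¹¹)^(1/4) = 833 K.

T_eq ≈ 833 K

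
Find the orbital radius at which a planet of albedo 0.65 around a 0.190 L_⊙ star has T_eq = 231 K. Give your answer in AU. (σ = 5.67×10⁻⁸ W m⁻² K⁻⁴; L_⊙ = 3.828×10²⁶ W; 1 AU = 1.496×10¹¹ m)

d ≈ 0.374 AU

L = 0.190 × 3.828×10²⁶ = 7.27×10²⁵ W.
From T_eq⁴ = L(1−A)/(16πσd²): d = √[L(1−A)/(16πσT_eq⁴)].
d = √[7.27×10²⁵ × 0.35 / (16π × 5.67×10⁻⁸ × (231)⁴)] = 5.60×10¹⁰ m = 0.374 AU.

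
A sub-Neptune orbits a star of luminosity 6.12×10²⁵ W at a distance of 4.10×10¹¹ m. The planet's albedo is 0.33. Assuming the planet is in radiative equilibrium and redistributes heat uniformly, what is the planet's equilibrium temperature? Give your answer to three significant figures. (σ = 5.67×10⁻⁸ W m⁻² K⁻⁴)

T_eq ≈ 96.2 K

Flux: S = L/(4πd²) = 6.12×10²⁵/(4π×(4.10×10¹¹)²) = 29.0 W m⁻².
Energy balance: absorbed = emitted ⇒ πR²·S(1−A) = 4πR²·σT_eq⁴, so T_eq⁴ = S(1−A)/(4σ).
T_eq = [29.0 × 0.67 / (4 × 5.67×10⁻⁸)]^(1/4) = (8.56×10⁷)^(1/4) = 96.2 K.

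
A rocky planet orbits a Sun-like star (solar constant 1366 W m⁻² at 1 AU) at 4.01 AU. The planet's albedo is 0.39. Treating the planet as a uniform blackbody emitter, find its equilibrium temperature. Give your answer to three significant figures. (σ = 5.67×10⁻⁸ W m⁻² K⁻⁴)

Flux at 4.01 AU: S = 1366/4.01² = 84.9 W m⁻².
Energy balance: absorbed = emitted ⇒ πR²·S(1−A) = 4πR²·σT_eq⁴, so T_eq⁴ = S(1−A)/(4σ).
T_eq = [84.9 × 0.61 / (4 × 5.67×10⁻⁸)]^(1/4) = (2.28×10⁸)^(1/4) = 123 K.

T_eq ≈ 123 K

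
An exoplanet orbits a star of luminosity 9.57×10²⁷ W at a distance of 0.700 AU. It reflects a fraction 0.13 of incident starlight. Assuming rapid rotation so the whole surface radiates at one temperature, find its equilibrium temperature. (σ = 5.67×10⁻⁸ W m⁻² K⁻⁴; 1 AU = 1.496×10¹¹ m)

T_eq ≈ 718 K

d = 0.700 AU = 1.05×10¹¹ m.
Flux: S = L/(4πd²) = 9.57×10²⁷/(4π×(1.05×10¹¹)²) = 6.94×10⁴ W m⁻².
Energy balance: absorbed = emitted ⇒ πR²·S(1−A) = 4πR²·σT_eq⁴, so T_eq⁴ = S(1−A)/(4σ).
T_eq = [6.94×10⁴ × 0.87 / (4 × 5.67×10⁻⁸)]^(1/4) = (2.66×10¹¹)^(1/4) = 718 K.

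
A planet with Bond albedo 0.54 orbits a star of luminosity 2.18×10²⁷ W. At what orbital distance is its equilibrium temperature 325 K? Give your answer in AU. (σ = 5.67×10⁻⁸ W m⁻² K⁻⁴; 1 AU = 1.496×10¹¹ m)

From T_eq⁴ = L(1−A)/(16πσd²): d = √[L(1−A)/(16πσT_eq⁴)].
d = √[2.18×10²⁷ × 0.46 / (16π × 5.67×10⁻⁸ × (325)⁴)] = 1.78×10¹¹ m = 1.19 AU.

d ≈ 1.19 AU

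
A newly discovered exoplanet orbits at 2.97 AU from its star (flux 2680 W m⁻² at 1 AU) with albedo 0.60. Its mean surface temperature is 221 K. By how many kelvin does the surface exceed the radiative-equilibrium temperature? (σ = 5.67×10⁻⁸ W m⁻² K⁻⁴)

ΔT ≈ 68.9 K

S = 2680/2.97² = 303.8 W m⁻².
T_eq = [S(1−A)/(4σ)]^(1/4) = [303.8×0.40/(4×5.67×10⁻⁸)]^(1/4) = 152.1 K.
ΔT = T_surf − T_eq = 221 − 152.1.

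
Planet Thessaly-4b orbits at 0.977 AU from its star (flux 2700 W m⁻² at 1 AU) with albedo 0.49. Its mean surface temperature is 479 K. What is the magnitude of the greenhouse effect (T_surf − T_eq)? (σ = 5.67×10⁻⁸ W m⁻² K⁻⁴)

S = 2700/0.977² = 2829 W m⁻².
T_eq = [S(1−A)/(4σ)]^(1/4) = [2829×0.51/(4×5.67×10⁻⁸)]^(1/4) = 282.4 K.
ΔT = T_surf − T_eq = 479 − 282.4.

ΔT ≈ 196.6 K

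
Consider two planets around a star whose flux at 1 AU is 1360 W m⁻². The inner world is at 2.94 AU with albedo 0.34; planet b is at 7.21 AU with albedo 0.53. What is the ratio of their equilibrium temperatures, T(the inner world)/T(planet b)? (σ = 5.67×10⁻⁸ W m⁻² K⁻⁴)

T₁/T₂ ≈ 1.705

T_eq = [S₀(1−A)/(4σd²)]^(1/4), so T ∝ (1−A)^(1/4) / √d.
T₁ = [1360×0.66/(4×5.67×10⁻⁸×2.94²)]^(1/4) = 146.28 K.
T₂ = [1360×0.47/(4×5.67×10⁻⁸×7.21²)]^(1/4) = 85.81 K.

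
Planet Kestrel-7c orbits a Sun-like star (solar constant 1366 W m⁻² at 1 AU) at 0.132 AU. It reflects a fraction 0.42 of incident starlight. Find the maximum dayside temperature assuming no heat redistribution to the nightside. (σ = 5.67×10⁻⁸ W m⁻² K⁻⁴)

Flux at 0.132 AU: S = 1366/0.132² = 7.84×10⁴ W m⁻².
With no redistribution each surface element balances locally: S(1−A) = σT⁴.
T = [7.84×10⁴ × 0.58 / 5.67×10⁻⁸]^(1/4) = (8.02×10¹¹)^(1/4) = 946 K.

T_ss ≈ 946 K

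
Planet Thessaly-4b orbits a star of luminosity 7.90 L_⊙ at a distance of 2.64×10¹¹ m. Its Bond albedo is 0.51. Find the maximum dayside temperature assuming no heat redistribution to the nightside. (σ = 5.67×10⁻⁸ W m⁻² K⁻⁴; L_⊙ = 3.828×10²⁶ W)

T_ss ≈ 416 K

L = 7.90 × 3.828×10²⁶ = 3.02×10²⁷ W.
Flux: S = L/(4πd²) = 3.02×10²⁷/(4π×(2.64×10¹¹)²) = 3450 W m⁻².
With no redistribution each surface element balances locally: S(1−A) = σT⁴.
T = [3450 × 0.49 / 5.67×10⁻⁸]^(1/4) = (2.98×10¹⁰)^(1/4) = 416 K.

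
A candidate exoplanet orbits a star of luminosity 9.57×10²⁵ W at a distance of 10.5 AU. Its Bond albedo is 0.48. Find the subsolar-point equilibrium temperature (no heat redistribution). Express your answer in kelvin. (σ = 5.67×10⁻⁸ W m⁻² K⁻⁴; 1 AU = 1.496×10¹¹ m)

d = 10.5 AU = 1.57×10¹² m.
Flux: S = L/(4πd²) = 9.57×10²⁵/(4π×(1.57×10¹²)²) = 3.09 W m⁻².
At the subsolar point the surface absorbs S(1−A) and emits σT⁴ per unit area — no factor of 4, since only the local patch is in balance.
T = [3.09 × 0.52 / 5.67×10⁻⁸]^(1/4) = (2.83×10⁷)^(1/4) = 72.9 K.

T_ss ≈ 72.9 K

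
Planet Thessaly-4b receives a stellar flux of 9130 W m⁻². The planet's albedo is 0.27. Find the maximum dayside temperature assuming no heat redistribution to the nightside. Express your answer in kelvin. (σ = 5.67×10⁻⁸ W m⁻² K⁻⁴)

T_ss ≈ 586 K

With no redistribution each surface element balances locally: S(1−A) = σT⁴.
T = [9130 × 0.73 / 5.67×10⁻⁸]^(1/4) = (1.18×10¹¹)^(1/4) = 586 K.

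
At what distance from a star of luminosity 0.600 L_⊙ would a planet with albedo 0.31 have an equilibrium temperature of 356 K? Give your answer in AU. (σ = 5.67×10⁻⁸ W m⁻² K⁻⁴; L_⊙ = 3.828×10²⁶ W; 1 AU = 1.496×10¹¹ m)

d ≈ 0.393 AU

L = 0.600 × 3.828×10²⁶ = 2.30×10²⁶ W.
From T_eq⁴ = L(1−A)/(16πσd²): d = √[L(1−A)/(16πσT_eq⁴)].
d = √[2.30×10²⁶ × 0.69 / (16π × 5.67×10⁻⁸ × (356)⁴)] = 5.88×10¹⁰ m = 0.393 AU.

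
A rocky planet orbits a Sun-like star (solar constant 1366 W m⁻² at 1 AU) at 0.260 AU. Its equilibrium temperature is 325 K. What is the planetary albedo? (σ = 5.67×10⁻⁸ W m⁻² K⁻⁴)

Flux at 0.260 AU: S = 1366/0.260² = 2.02×10⁴ W m⁻².
From T_eq⁴ = S(1−A)/(4σ): 1−A = 4σT_eq⁴/S.
1−A = 4 × 5.67×10⁻⁸ × (325)⁴ / 2.02×10⁴ = 0.125.

A ≈ 0.87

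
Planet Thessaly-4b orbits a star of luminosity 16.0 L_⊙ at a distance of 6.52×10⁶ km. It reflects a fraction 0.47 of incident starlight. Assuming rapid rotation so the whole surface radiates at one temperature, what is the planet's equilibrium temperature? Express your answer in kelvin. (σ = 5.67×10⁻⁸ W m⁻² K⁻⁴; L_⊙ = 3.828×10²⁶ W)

d = 6.52×10⁶ km = 6.52×10⁹ m.
L = 16.0 × 3.828×10²⁶ = 6.12×10²⁷ W.
Flux: S = L/(4πd²) = 6.12×10²⁷/(4π×(6.52×10⁹)²) = 1.15×10⁷ W m⁻².
Energy balance: absorbed = emitted ⇒ πR²·S(1−A) = 4πR²·σT_eq⁴, so T_eq⁴ = S(1−A)/(4σ).
T_eq = [1.15×10⁷ × 0.53 / (4 × 5.67×10⁻⁸)]^(1/4) = (2.68×10¹³)^(1/4) = 2280 K.

T_eq ≈ 2280 K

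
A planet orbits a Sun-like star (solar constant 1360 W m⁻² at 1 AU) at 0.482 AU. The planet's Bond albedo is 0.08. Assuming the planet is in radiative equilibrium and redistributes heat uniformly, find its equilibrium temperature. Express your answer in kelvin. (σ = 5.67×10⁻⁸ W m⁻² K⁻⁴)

T_eq ≈ 393 K

Flux at 0.482 AU: S = 1360/0.482² = 5850 W m⁻².
Energy balance: absorbed = emitted ⇒ πR²·S(1−A) = 4πR²·σT_eq⁴, so T_eq⁴ = S(1−A)/(4σ).
T_eq = [5850 × 0.92 / (4 × 5.67×10⁻⁸)]^(1/4) = (2.37×10¹⁰)^(1/4) = 393 K.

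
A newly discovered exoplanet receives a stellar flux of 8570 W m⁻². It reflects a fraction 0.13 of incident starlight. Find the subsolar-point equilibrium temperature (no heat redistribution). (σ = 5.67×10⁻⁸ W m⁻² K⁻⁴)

T_ss ≈ 602 K

At the subsolar point the surface absorbs S(1−A) and emits σT⁴ per unit area — no factor of 4, since only the local patch is in balance.
T = [8570 × 0.87 / 5.67×10⁻⁸]^(1/4) = (1.31×10¹¹)^(1/4) = 602 K.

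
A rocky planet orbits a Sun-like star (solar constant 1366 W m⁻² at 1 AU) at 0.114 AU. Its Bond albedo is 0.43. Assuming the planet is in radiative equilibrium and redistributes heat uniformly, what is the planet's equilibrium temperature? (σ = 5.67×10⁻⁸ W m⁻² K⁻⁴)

T_eq ≈ 717 K

Flux at 0.114 AU: S = 1366/0.114² = 1.05×10⁵ W m⁻².
Energy balance: absorbed = emitted ⇒ πR²·S(1−A) = 4πR²·σT_eq⁴, so T_eq⁴ = S(1−A)/(4σ).
T_eq = [1.05×10⁵ × 0.57 / (4 × 5.67×10⁻⁸)]^(1/4) = (2.64×10¹¹)^(1/4) = 717 K.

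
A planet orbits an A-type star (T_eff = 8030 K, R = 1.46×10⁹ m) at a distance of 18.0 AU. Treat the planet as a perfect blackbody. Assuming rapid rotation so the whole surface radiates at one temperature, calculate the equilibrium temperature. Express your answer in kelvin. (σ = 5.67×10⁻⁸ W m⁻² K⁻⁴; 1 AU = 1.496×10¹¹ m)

T_eq ≈ 132 K

d = 18.0 AU = 2.69×10¹² m.
L = 4πR_⋆²σT_⋆⁴ = 4π(1.46×10⁹)² × 5.67×10⁻⁸ × (8030)⁴ = 6.31×10²⁷ W.
S = L/(4πd²) = 69.3 W m⁻².
Energy balance: absorbed = emitted ⇒ πR²·S(1−A) = 4πR²·σT_eq⁴, so T_eq⁴ = S(1−A)/(4σ).
T_eq = [69.3 × 1.00 / (4 × 5.67×10⁻⁸)]^(1/4) = (3.06×10⁸)^(1/4) = 132 K.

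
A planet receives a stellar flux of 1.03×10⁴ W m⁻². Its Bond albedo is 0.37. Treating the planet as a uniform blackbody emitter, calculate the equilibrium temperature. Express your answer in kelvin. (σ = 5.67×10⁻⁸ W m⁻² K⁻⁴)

Energy balance: absorbed = emitted ⇒ πR²·S(1−A) = 4πR²·σT_eq⁴, so T_eq⁴ = S(1−A)/(4σ).
T_eq = [1.03×10⁴ × 0.63 / (4 × 5.67×10⁻⁸)]^(1/4) = (2.86×10¹⁰)^(1/4) = 411 K.

T_eq ≈ 411 K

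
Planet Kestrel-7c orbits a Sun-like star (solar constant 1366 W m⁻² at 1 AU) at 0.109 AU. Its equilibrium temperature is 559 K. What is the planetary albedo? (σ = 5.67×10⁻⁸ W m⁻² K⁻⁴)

Flux at 0.109 AU: S = 1366/0.109² = 1.15×10⁵ W m⁻².
From T_eq⁴ = S(1−A)/(4σ): 1−A = 4σT_eq⁴/S.
1−A = 4 × 5.67×10⁻⁸ × (559)⁴ / 1.15×10⁵ = 0.193.

A ≈ 0.81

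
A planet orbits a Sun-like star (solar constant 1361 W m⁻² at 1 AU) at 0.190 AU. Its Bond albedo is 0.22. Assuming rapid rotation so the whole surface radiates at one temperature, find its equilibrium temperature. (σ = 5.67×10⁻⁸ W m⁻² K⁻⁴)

T_eq ≈ 600 K

Flux at 0.190 AU: S = 1361/0.190² = 3.77×10⁴ W m⁻².
Energy balance: absorbed = emitted ⇒ πR²·S(1−A) = 4πR²·σT_eq⁴, so T_eq⁴ = S(1−A)/(4σ).
T_eq = [3.77×10⁴ × 0.78 / (4 × 5.67×10⁻⁸)]^(1/4) = (1.30×10¹¹)^(1/4) = 600 K.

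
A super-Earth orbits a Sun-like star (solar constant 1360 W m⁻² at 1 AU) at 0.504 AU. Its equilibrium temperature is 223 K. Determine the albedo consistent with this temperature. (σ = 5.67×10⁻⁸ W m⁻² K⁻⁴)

Flux at 0.504 AU: S = 1360/0.504² = 5350 W m⁻².
From T_eq⁴ = S(1−A)/(4σ): 1−A = 4σT_eq⁴/S.
1−A = 4 × 5.67×10⁻⁸ × (223)⁴ / 5350 = 0.105.

A ≈ 0.90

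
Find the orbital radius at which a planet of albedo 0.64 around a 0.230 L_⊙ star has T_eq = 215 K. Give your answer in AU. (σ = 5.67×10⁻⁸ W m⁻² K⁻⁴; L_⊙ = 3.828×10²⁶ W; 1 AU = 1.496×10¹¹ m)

L = 0.230 × 3.828×10²⁶ = 8.80×10²⁵ W.
From T_eq⁴ = L(1−A)/(16πσd²): d = √[L(1−A)/(16πσT_eq⁴)].
d = √[8.80×10²⁵ × 0.36 / (16π × 5.67×10⁻⁸ × (215)⁴)] = 7.21×10¹⁰ m = 0.482 AU.

d ≈ 0.482 AU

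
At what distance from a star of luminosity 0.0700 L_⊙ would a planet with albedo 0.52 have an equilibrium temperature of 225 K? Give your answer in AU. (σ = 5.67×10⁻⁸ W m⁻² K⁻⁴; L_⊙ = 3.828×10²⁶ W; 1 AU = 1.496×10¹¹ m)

d ≈ 0.280 AU

L = 0.0700 × 3.828×10²⁶ = 2.68×10²⁵ W.
From T_eq⁴ = L(1−A)/(16πσd²): d = √[L(1−A)/(16πσT_eq⁴)].
d = √[2.68×10²⁵ × 0.48 / (16π × 5.67×10⁻⁸ × (225)⁴)] = 4.20×10¹⁰ m = 0.280 AU.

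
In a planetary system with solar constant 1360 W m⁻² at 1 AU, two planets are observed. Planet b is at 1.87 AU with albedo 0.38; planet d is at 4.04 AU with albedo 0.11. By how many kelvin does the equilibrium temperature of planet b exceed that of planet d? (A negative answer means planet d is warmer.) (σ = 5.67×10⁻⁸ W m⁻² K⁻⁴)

T_eq = [S₀(1−A)/(4σd²)]^(1/4), so T ∝ (1−A)^(1/4) / √d.
T₁ = [1360×0.62/(4×5.67×10⁻⁸×1.87²)]^(1/4) = 180.57 K.
T₂ = [1360×0.89/(4×5.67×10⁻⁸×4.04²)]^(1/4) = 134.47 K.

ΔT ≈ 46.1 K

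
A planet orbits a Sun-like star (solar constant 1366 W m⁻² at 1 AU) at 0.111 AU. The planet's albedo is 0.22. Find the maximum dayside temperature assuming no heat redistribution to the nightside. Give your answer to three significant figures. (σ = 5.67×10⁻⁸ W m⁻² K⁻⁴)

Flux at 0.111 AU: S = 1366/0.111² = 1.11×10⁵ W m⁻².
With no redistribution each surface element balances locally: S(1−A) = σT⁴.
T = [1.11×10⁵ × 0.78 / 5.67×10⁻⁸]^(1/4) = (1.53×10¹²)^(1/4) = 1110 K.

T_ss ≈ 1110 K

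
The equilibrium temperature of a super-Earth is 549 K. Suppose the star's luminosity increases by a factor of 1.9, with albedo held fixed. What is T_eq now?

T_eq ∝ L^(1/4) · d^(−1/2).
T′ = 549 × 1.9^(1/4) = 645 K.

T_eq ≈ 645 K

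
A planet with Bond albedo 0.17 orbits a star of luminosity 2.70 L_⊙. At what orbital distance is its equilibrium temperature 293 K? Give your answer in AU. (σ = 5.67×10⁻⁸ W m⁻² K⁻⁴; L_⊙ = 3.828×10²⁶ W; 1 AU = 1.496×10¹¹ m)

L = 2.70 × 3.828×10²⁶ = 1.03×10²⁷ W.
From T_eq⁴ = L(1−A)/(16πσd²): d = √[L(1−A)/(16πσT_eq⁴)].
d = √[1.03×10²⁷ × 0.83 / (16π × 5.67×10⁻⁸ × (293)⁴)] = 2.02×10¹¹ m = 1.35 AU.

d ≈ 1.35 AU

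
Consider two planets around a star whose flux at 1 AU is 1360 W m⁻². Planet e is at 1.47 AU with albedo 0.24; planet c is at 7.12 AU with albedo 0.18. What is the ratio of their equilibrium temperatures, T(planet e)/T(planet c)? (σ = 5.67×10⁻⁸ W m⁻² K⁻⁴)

T_eq = [S₀(1−A)/(4σd²)]^(1/4), so T ∝ (1−A)^(1/4) / √d.
T₁ = [1360×0.76/(4×5.67×10⁻⁸×1.47²)]^(1/4) = 214.30 K.
T₂ = [1360×0.82/(4×5.67×10⁻⁸×7.12²)]^(1/4) = 99.24 K.

T₁/T₂ ≈ 2.159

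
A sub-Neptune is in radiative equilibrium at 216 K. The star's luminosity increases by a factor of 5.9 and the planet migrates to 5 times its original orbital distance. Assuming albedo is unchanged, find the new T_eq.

T_eq ∝ L^(1/4) · d^(−1/2).
T′ = 216 × 5.9^(1/4) / 5^(1/2) = 151 K.

T_eq ≈ 151 K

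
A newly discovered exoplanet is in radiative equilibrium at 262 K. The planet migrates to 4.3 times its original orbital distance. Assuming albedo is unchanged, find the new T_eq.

T_eq ∝ L^(1/4) · d^(−1/2).
T′ = 262 / 4.3^(1/2) = 126 K.

T_eq ≈ 126 K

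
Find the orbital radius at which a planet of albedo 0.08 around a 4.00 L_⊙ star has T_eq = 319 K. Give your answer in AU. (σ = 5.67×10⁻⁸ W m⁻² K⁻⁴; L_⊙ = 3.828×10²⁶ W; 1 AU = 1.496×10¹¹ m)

d ≈ 1.46 AU

L = 4.00 × 3.828×10²⁶ = 1.53×10²⁷ W.
From T_eq⁴ = L(1−A)/(16πσd²): d = √[L(1−A)/(16πσT_eq⁴)].
d = √[1.53×10²⁷ × 0.92 / (16π × 5.67×10⁻⁸ × (319)⁴)] = 2.18×10¹¹ m = 1.46 AU.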